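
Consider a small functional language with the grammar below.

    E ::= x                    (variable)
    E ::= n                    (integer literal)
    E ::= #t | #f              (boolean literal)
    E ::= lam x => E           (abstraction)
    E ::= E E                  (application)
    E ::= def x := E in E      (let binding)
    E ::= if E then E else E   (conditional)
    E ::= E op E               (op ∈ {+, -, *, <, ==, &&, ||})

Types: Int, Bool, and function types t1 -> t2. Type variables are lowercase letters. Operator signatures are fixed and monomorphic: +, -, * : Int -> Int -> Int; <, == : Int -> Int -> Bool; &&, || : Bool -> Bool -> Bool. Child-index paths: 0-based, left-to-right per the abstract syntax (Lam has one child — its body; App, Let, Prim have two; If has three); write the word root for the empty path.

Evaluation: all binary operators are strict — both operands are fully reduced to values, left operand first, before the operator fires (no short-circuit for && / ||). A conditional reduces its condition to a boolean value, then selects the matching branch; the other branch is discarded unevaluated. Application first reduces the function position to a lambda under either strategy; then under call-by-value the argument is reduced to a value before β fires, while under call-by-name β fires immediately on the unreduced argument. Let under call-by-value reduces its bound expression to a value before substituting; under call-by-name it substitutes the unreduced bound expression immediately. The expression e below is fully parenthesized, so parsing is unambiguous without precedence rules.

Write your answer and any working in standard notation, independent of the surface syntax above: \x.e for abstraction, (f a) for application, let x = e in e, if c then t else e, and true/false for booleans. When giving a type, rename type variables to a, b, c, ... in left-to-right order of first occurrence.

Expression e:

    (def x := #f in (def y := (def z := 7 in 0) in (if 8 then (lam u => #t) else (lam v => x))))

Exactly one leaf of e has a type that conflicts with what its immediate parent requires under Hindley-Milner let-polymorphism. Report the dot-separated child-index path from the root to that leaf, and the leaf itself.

Derivation:
let x : Bool
let z : Int
let y : Int
  unify Int ~ Bool
  FAIL: mismatch Int ~ Bool

Answer: 1.1.0 : 8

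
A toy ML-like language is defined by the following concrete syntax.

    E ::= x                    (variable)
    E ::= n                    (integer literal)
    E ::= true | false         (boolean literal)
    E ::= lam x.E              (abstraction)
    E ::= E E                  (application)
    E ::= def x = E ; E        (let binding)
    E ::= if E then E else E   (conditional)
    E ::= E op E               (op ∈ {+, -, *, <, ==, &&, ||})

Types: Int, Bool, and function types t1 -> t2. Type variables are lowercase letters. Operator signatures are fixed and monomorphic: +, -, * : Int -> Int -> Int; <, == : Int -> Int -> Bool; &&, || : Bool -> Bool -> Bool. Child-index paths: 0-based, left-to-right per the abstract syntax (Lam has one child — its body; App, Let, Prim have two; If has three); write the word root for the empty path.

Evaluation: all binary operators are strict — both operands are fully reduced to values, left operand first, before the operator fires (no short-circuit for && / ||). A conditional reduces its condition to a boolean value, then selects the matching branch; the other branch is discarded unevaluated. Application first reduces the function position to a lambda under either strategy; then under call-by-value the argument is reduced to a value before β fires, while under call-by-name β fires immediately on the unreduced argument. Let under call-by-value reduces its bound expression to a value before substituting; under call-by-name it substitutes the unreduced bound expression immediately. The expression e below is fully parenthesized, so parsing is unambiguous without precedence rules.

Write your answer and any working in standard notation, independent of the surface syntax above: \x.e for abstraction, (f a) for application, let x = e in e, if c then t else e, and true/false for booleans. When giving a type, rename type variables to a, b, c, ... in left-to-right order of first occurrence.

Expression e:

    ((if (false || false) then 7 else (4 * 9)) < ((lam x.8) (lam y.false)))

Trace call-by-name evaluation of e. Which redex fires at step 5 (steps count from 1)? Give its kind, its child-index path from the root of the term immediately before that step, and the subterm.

Answer: delta at root : (36 < 8)

Working:
step 0: ((if (false || false) then 7 else (4 * 9)) < ((\x.8) (\y.false)))
step 1: [delta@0.0] ((if false then 7 else (4 * 9)) < ((\x.8) (\y.false)))
step 2: [if@0] ((4 * 9) < ((\x.8) (\y.false)))
step 3: [delta@0] (36 < ((\x.8) (\y.false)))
step 4: [beta@1] (36 < 8)
step 5: [delta@root] false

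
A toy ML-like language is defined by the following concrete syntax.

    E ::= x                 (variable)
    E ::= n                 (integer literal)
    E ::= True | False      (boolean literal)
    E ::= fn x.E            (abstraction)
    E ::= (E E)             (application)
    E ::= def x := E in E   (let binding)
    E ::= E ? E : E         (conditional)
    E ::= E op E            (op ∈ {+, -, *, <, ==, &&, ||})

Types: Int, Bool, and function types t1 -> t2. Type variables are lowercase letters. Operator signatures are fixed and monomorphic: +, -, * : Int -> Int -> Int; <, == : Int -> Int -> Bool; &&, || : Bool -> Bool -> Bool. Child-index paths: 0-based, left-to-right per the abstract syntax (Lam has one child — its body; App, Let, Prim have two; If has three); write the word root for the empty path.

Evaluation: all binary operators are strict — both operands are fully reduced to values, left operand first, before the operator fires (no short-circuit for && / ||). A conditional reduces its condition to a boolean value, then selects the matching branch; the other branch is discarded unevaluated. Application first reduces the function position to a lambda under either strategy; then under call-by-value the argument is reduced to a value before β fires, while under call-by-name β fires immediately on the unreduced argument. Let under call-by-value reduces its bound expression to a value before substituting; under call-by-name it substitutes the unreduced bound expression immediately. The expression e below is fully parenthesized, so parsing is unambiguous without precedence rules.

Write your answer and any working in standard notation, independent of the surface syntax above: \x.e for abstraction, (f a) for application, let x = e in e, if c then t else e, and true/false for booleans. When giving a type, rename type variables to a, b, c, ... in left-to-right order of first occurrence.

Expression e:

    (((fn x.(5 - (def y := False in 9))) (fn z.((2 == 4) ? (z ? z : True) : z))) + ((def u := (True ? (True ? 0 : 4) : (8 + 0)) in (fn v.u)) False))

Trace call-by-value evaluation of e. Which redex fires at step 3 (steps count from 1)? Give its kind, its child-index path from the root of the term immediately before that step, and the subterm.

Answer: delta at 0 : (5 - 9)

Working:
step 0: (((\x.(5 - (let y = false in 9))) (\z.(if (2 == 4) then (if z then z else true) else z))) + ((let u = (if true then (if true then 0 else 4) else (8 + 0)) in (\v.u)) false))
step 1: [beta@0] ((5 - (let y = false in 9)) + ((let u = (if true then (if true then 0 else 4) else (8 + 0)) in (\v.u)) false))
step 2: [let@0.1] ((5 - 9) + ((let u = (if true then (if true then 0 else 4) else (8 + 0)) in (\v.u)) false))
step 3: [delta@0] (-4 + ((let u = (if true then (if true then 0 else 4) else (8 + 0)) in (\v.u)) false))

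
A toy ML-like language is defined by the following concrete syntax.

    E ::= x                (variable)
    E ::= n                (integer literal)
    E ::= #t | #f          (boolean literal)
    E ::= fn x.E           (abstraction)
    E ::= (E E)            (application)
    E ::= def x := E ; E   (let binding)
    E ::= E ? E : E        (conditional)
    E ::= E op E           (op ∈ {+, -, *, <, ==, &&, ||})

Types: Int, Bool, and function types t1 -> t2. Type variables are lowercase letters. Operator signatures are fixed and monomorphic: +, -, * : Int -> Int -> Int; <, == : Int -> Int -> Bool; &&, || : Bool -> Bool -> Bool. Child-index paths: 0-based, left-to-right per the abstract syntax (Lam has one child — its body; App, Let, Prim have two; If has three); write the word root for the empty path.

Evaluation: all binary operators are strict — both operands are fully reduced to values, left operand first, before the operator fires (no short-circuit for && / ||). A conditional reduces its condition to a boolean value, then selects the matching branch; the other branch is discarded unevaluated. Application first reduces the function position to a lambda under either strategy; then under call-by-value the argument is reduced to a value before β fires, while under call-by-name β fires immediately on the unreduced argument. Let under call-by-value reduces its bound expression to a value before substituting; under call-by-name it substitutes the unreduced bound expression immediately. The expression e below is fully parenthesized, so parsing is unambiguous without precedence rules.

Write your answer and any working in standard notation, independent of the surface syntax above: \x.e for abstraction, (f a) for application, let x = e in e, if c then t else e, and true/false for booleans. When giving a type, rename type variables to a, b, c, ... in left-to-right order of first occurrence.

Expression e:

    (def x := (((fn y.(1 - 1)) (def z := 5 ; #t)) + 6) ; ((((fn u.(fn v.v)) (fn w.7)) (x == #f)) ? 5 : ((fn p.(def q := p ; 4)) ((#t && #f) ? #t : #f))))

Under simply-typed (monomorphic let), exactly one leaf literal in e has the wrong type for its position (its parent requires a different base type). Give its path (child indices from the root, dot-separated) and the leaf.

Answer: 1.0.1.1 : false

Working:
  unify Int ~ Int
  unify Int ~ Int
\y._ : a -> Int
let z : Int
  unify a -> Int ~ Bool -> b
  unify a ~ Bool
  unify Int ~ b
_ _ : Int
  unify Int ~ Int
  unify Int ~ Int
let x : Int
v : d
\v._ : d -> d
\u._ : c -> d -> d
\w._ : e -> Int
  unify c -> d -> d ~ (e -> Int) -> f
  unify c ~ e -> Int
  unify d -> d ~ f
_ _ : d -> d
x : Int
  unify Int ~ Int
  unify Bool ~ Int
  FAIL: mismatch Bool ~ Int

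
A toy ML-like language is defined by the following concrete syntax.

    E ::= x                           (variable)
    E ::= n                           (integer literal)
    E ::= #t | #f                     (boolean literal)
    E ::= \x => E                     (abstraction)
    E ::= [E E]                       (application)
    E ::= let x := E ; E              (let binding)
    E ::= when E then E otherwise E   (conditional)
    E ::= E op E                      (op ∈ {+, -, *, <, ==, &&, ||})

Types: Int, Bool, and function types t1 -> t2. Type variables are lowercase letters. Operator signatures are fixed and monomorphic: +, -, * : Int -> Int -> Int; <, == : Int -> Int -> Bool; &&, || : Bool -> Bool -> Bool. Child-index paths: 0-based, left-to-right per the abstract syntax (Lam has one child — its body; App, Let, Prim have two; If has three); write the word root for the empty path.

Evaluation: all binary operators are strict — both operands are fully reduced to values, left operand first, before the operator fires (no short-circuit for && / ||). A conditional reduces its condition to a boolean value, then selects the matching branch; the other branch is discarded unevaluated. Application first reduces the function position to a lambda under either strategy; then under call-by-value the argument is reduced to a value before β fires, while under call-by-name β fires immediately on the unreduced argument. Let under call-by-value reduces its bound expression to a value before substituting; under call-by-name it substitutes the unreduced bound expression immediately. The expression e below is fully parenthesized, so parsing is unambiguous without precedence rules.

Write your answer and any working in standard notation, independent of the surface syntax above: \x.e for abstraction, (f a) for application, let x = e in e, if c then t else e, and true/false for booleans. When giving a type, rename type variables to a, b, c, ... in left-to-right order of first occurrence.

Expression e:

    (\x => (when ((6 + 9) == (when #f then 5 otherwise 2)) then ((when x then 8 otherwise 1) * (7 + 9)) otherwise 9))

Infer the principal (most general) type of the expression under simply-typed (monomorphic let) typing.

Trace:
  unify Int ~ Int
  unify Int ~ Int
  unify Int ~ Int
  unify Bool ~ Bool
  unify Int ~ Int
  unify Int ~ Int
  unify Bool ~ Bool
x : a
  unify a ~ Bool
  unify Int ~ Int
  unify Int ~ Int
  unify Int ~ Int
  unify Int ~ Int
  unify Int ~ Int
  unify Int ~ Int
\x._ : Bool -> Int

Answer: Bool -> Int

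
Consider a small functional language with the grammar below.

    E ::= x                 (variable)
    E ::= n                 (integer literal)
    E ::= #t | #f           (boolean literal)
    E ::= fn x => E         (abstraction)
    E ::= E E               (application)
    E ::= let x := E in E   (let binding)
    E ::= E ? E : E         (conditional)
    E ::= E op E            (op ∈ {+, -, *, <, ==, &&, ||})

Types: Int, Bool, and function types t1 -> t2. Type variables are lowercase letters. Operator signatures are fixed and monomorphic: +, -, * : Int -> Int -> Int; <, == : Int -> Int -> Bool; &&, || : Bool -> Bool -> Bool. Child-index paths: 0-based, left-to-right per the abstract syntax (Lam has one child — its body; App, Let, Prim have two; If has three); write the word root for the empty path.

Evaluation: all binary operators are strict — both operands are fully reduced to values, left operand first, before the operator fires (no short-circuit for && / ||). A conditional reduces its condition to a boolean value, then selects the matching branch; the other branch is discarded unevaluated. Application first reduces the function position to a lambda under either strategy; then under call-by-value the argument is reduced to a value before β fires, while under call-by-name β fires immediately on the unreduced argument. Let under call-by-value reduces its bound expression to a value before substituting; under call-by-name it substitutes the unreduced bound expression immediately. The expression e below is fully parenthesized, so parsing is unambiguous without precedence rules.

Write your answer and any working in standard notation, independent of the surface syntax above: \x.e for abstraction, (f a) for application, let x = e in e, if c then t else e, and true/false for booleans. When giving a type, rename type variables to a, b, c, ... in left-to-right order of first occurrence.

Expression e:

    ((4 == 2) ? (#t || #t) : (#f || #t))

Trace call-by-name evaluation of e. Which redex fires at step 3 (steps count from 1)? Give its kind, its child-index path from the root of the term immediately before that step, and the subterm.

Working:
step 0: (if (4 == 2) then (true || true) else (false || true))
step 1: [delta@0] (if false then (true || true) else (false || true))
step 2: [if@root] (false || true)
step 3: [delta@root] true

Answer: delta at root : (false || true)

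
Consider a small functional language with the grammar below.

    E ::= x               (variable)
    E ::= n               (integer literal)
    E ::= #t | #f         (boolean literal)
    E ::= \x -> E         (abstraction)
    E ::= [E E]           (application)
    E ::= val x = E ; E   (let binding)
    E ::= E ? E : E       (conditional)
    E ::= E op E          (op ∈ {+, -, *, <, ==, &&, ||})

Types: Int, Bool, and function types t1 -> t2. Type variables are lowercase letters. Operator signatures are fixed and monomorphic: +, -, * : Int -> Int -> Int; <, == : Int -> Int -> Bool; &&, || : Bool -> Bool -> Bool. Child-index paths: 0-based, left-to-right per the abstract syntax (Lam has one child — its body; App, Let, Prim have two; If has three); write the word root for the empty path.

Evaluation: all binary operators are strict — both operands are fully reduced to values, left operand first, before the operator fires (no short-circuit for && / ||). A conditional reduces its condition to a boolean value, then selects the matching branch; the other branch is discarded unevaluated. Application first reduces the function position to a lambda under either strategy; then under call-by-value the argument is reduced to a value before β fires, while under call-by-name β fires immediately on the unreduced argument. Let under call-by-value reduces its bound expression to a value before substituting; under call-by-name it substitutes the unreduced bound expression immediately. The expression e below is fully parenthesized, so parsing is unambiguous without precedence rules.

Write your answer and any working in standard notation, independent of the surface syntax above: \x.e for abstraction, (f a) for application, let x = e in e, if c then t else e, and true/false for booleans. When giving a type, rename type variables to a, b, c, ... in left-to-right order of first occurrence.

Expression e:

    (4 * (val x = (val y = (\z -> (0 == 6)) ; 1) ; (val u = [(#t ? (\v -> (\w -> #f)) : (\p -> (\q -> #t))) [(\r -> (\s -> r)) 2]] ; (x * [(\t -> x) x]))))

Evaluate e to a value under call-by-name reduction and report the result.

Answer: 4

Trace:
step 0: (4 * (let x = (let y = (\z.(0 == 6)) in 1) in (let u = ((if true then (\v.(\w.false)) else (\p.(\q.true))) ((\r.(\s.r)) 2)) in (x * ((\t.x) x)))))
step 1: [let@1] (4 * (let u = ((if true then (\v.(\w.false)) else (\p.(\q.true))) ((\r.(\s.r)) 2)) in ((let y = (\z.(0 == 6)) in 1) * ((\t.(let y = (\z.(0 == 6)) in 1)) (let y = (\z.(0 == 6)) in 1)))))
step 2: [let@1] (4 * ((let y = (\z.(0 == 6)) in 1) * ((\t.(let y = (\z.(0 == 6)) in 1)) (let y = (\z.(0 == 6)) in 1))))
step 3: [let@1.0] (4 * (1 * ((\t.(let y = (\z.(0 == 6)) in 1)) (let y = (\z.(0 == 6)) in 1))))
step 4: [beta@1.1] (4 * (1 * (let y = (\z.(0 == 6)) in 1)))
step 5: [let@1.1] (4 * (1 * 1))
step 6: [delta@1] (4 * 1)
step 7: [delta@root] 4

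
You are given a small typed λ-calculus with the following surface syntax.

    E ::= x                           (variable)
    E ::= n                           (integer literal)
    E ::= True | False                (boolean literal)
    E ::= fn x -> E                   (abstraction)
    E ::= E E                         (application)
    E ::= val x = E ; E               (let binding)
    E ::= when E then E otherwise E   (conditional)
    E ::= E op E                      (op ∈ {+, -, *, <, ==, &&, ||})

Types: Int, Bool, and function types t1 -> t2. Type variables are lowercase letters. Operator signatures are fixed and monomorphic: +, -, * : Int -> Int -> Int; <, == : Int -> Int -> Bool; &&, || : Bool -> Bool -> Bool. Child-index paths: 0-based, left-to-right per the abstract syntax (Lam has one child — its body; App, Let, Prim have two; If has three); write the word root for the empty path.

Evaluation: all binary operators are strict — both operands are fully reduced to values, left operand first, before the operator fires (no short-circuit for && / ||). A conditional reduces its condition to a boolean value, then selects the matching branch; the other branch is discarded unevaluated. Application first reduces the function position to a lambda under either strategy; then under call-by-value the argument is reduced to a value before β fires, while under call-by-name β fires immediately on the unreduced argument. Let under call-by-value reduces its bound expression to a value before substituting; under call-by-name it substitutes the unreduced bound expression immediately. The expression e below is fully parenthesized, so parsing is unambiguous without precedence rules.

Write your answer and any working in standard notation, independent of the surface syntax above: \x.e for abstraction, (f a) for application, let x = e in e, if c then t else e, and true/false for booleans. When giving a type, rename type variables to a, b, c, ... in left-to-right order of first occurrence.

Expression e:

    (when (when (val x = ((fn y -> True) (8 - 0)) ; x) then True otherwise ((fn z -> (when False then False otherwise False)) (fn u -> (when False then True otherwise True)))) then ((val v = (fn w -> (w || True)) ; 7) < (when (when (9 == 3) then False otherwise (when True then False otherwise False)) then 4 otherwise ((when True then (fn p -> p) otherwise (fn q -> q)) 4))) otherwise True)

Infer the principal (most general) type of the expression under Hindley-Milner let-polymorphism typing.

Working:
\y._ : a -> Bool
  unify Int ~ Int
  unify Int ~ Int
  unify a -> Bool ~ Int -> b
  unify a ~ Int
  unify Bool ~ b
_ _ : Bool
let x : Bool
x : Bool
  unify Bool ~ Bool
  unify Bool ~ Bool
  unify Bool ~ Bool
\z._ : c -> Bool
  unify Bool ~ Bool
  unify Bool ~ Bool
\u._ : d -> Bool
  unify c -> Bool ~ (d -> Bool) -> e
  unify c ~ d -> Bool
  unify Bool ~ e
_ _ : Bool
  unify Bool ~ Bool
  unify Bool ~ Bool
w : f
  unify f ~ Bool
  unify Bool ~ Bool
\w._ : Bool -> Bool
let v : Bool -> Bool
  unify Int ~ Int
  unify Int ~ Int
  unify Int ~ Int
  unify Bool ~ Bool
  unify Bool ~ Bool
  unify Bool ~ Bool
  unify Bool ~ Bool
  unify Bool ~ Bool
  unify Bool ~ Bool
p : g
\p._ : g -> g
q : h
\q._ : h -> h
  unify g -> g ~ h -> h
  unify g ~ h
  unify h ~ h
  unify h -> h ~ Int -> i
  unify h ~ Int
  unify Int ~ i
_ _ : Int
  unify Int ~ Int
  unify Int ~ Int
  unify Bool ~ Bool

Answer: Bool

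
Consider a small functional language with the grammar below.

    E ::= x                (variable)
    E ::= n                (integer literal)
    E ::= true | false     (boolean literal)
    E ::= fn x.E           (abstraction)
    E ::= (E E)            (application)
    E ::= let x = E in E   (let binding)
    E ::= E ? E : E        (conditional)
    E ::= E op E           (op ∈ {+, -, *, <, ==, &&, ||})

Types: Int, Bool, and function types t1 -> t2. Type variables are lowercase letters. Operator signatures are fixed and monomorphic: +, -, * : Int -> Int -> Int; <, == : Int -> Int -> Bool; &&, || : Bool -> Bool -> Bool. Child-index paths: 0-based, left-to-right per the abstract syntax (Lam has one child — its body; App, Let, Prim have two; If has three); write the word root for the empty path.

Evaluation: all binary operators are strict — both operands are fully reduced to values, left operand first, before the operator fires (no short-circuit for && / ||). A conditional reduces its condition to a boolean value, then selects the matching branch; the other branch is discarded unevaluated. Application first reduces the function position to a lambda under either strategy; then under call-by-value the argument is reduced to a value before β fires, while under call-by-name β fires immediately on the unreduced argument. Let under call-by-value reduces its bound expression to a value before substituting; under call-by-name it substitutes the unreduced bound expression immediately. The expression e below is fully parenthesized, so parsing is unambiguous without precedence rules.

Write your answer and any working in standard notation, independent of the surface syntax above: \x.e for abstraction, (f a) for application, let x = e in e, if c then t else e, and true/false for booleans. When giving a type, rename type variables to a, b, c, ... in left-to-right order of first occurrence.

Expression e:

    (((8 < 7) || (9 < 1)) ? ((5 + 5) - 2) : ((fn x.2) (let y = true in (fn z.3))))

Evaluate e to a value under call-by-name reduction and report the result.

Trace:
step 0: (if ((8 < 7) || (9 < 1)) then ((5 + 5) - 2) else ((\x.2) (let y = true in (\z.3))))
step 1: [delta@0.0] (if (false || (9 < 1)) then ((5 + 5) - 2) else ((\x.2) (let y = true in (\z.3))))
step 2: [delta@0.1] (if (false || false) then ((5 + 5) - 2) else ((\x.2) (let y = true in (\z.3))))
step 3: [delta@0] (if false then ((5 + 5) - 2) else ((\x.2) (let y = true in (\z.3))))
step 4: [if@root] ((\x.2) (let y = true in (\z.3)))
step 5: [beta@root] 2

Answer: 2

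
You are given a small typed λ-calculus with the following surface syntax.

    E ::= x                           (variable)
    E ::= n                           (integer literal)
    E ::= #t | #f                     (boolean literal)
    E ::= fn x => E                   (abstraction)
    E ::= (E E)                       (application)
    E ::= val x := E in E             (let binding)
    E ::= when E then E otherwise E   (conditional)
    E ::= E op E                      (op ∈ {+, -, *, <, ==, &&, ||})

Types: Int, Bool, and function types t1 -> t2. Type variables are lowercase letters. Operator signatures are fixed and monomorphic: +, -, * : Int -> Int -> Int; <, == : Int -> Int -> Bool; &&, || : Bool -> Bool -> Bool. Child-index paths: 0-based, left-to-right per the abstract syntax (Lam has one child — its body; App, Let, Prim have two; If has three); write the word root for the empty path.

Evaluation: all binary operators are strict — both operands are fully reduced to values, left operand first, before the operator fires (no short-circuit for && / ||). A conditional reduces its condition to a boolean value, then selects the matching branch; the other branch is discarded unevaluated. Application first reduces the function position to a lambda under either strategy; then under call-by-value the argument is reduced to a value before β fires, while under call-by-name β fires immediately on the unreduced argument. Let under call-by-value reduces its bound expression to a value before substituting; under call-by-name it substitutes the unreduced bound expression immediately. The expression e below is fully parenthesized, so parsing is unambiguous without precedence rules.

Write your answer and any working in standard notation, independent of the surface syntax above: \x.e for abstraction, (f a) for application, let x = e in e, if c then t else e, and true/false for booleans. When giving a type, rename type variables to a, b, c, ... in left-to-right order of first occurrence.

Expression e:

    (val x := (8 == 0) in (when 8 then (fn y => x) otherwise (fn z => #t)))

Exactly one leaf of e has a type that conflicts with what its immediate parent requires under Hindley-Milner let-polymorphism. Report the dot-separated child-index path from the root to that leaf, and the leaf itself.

Answer: 1.0 : 8

Derivation:
  unify Int ~ Int
  unify Int ~ Int
let x : Bool
  unify Int ~ Bool
  FAIL: mismatch Int ~ Bool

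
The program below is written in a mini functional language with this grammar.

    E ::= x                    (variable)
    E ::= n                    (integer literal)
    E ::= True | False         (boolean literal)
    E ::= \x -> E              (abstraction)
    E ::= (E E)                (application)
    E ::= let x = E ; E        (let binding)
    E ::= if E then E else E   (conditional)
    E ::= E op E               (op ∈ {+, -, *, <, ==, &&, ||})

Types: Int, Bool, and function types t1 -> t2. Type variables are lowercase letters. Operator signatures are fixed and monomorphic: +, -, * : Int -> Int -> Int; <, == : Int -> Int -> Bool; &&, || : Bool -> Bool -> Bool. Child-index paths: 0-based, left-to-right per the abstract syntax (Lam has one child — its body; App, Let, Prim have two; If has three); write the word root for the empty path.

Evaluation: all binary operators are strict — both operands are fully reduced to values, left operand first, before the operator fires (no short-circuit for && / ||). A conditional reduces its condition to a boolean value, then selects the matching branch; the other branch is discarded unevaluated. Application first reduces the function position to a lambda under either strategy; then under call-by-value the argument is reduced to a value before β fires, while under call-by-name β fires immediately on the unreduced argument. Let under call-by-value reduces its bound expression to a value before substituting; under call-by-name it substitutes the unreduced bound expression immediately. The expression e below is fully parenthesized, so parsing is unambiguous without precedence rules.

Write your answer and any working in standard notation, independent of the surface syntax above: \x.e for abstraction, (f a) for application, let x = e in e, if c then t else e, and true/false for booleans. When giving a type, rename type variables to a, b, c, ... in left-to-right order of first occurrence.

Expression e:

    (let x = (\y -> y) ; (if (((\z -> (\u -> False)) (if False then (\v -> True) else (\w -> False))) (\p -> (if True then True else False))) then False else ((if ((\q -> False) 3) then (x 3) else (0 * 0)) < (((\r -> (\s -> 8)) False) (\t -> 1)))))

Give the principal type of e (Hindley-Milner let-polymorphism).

Trace:
y : a
\y._ : a -> a
let x : forall. a -> a
\u._ : c -> Bool
\z._ : b -> c -> Bool
  unify Bool ~ Bool
\v._ : d -> Bool
\w._ : e -> Bool
  unify d -> Bool ~ e -> Bool
  unify d ~ e
  unify Bool ~ Bool
  unify b -> c -> Bool ~ (e -> Bool) -> f
  unify b ~ e -> Bool
  unify c -> Bool ~ f
_ _ : c -> Bool
  unify Bool ~ Bool
  unify Bool ~ Bool
\p._ : g -> Bool
  unify c -> Bool ~ (g -> Bool) -> h
  unify c ~ g -> Bool
  unify Bool ~ h
_ _ : Bool
  unify Bool ~ Bool
\q._ : i -> Bool
  unify i -> Bool ~ Int -> j
  unify i ~ Int
  unify Bool ~ j
_ _ : Bool
  unify Bool ~ Bool
x : k -> k
  unify k -> k ~ Int -> l
  unify k ~ Int
  unify Int ~ l
_ _ : Int
  unify Int ~ Int
  unify Int ~ Int
  unify Int ~ Int
  unify Int ~ Int
\s._ : n -> Int
\r._ : m -> n -> Int
  unify m -> n -> Int ~ Bool -> o
  unify m ~ Bool
  unify n -> Int ~ o
_ _ : n -> Int
\t._ : p -> Int
  unify n -> Int ~ (p -> Int) -> q
  unify n ~ p -> Int
  unify Int ~ q
_ _ : Int
  unify Int ~ Int
  unify Bool ~ Bool

Answer: Bool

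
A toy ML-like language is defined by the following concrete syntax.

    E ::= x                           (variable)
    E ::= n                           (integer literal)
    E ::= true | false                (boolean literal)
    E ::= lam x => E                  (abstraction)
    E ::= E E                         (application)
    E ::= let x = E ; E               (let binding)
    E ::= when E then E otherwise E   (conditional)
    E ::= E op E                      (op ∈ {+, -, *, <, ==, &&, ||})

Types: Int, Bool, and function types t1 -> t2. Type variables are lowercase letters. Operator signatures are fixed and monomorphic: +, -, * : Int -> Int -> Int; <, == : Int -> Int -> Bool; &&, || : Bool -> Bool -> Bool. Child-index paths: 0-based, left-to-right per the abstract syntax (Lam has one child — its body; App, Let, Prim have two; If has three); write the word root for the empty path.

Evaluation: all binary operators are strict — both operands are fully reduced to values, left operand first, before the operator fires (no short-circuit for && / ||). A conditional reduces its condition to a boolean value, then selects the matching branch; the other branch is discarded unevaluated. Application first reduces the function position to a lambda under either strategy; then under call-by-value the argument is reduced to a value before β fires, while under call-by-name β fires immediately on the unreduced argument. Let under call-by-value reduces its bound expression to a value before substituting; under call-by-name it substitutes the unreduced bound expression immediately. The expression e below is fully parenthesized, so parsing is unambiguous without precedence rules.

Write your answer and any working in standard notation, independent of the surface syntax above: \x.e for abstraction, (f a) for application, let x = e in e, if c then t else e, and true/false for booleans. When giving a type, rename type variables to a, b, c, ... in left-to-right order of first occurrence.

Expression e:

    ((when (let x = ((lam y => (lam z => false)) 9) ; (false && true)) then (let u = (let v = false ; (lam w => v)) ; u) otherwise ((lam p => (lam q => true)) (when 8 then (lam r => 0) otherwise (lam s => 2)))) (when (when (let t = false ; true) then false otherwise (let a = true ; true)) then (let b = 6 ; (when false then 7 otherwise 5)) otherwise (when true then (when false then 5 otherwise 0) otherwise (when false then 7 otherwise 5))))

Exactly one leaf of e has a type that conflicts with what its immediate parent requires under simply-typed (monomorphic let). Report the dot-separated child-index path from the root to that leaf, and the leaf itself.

Working:
\z._ : b -> Bool
\y._ : a -> b -> Bool
  unify a -> b -> Bool ~ Int -> c
  unify a ~ Int
  unify b -> Bool ~ c
_ _ : b -> Bool
let x : b -> Bool
  unify Bool ~ Bool
  unify Bool ~ Bool
  unify Bool ~ Bool
let v : Bool
v : Bool
\w._ : d -> Bool
let u : d -> Bool
u : d -> Bool
\q._ : f -> Bool
\p._ : e -> f -> Bool
  unify Int ~ Bool
  FAIL: mismatch Int ~ Bool

Answer: 0.2.1.0 : 8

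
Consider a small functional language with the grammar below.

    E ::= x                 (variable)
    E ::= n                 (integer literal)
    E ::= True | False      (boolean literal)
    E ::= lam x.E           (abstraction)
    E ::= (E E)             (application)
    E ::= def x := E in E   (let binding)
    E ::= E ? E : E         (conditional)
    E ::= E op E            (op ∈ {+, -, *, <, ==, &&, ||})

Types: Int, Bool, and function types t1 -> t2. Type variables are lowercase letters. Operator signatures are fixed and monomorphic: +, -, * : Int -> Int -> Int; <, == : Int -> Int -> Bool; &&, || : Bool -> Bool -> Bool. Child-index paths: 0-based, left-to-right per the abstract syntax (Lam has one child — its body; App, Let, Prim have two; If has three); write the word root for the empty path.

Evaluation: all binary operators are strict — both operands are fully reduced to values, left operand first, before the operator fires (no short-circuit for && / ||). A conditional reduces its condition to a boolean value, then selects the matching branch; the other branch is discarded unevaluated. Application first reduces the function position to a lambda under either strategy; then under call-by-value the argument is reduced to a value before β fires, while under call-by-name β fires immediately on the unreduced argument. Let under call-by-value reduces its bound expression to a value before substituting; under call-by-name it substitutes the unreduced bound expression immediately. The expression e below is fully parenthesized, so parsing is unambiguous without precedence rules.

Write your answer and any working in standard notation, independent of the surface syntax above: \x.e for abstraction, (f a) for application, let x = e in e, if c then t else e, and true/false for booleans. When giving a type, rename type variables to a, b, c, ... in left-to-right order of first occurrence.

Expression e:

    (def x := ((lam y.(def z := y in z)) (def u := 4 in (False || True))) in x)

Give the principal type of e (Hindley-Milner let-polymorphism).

Trace:
y : a
let z : a
z : a
\y._ : a -> a
let u : Int
  unify Bool ~ Bool
  unify Bool ~ Bool
  unify a -> a ~ Bool -> b
  unify a ~ Bool
  unify Bool ~ b
_ _ : Bool
let x : Bool
x : Bool

Answer: Bool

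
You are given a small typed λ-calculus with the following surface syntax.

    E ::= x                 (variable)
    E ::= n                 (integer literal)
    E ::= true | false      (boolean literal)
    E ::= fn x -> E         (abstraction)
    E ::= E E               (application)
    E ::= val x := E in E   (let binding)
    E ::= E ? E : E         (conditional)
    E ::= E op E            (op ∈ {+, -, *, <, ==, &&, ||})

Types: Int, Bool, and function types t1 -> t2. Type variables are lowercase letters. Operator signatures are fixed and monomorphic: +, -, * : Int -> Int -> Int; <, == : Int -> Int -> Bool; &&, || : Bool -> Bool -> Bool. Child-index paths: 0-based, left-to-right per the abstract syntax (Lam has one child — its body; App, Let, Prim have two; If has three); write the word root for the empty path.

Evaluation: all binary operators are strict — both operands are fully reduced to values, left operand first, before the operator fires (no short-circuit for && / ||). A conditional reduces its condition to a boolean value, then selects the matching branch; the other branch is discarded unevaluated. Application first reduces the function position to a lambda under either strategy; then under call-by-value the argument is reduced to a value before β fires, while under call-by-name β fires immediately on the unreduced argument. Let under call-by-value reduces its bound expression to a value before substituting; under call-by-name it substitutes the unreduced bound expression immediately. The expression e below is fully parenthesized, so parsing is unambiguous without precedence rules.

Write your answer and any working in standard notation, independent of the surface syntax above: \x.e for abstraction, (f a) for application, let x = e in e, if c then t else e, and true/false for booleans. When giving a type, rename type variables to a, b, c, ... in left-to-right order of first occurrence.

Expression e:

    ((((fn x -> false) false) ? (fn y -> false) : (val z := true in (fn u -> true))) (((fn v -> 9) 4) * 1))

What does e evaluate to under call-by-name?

Working:
step 0: ((if ((\x.false) false) then (\y.false) else (let z = true in (\u.true))) (((\v.9) 4) * 1))
step 1: [beta@0.0] ((if false then (\y.false) else (let z = true in (\u.true))) (((\v.9) 4) * 1))
step 2: [if@0] ((let z = true in (\u.true)) (((\v.9) 4) * 1))
step 3: [let@0] ((\u.true) (((\v.9) 4) * 1))
step 4: [beta@root] true

Answer: true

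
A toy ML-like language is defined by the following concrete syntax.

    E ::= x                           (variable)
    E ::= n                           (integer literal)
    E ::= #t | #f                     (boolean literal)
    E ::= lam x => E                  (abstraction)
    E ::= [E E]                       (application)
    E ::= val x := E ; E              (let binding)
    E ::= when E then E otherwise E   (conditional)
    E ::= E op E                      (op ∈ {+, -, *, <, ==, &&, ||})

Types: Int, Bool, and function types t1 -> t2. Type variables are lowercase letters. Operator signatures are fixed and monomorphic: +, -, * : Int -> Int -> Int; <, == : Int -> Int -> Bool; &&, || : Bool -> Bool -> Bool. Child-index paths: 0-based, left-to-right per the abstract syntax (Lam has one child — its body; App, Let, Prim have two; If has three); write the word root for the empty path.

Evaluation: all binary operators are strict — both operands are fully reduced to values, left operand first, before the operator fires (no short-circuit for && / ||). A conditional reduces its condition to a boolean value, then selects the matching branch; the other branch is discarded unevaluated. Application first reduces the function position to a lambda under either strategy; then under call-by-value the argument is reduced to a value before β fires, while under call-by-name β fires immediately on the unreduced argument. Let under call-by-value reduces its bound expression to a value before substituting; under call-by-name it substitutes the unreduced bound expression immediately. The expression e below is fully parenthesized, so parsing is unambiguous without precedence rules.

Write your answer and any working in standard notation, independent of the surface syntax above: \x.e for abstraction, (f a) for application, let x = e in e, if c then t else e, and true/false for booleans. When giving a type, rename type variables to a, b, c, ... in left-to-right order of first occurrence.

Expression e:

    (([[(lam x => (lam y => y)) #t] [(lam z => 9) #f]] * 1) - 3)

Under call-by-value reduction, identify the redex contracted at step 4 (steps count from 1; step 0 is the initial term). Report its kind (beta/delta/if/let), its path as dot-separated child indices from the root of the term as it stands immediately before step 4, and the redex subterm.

Answer: delta at 0 : (9 * 1)

Working:
step 0: (((((\x.(\y.y)) true) ((\z.9) false)) * 1) - 3)
step 1: [beta@0.0.0] ((((\y.y) ((\z.9) false)) * 1) - 3)
step 2: [beta@0.0.1] ((((\y.y) 9) * 1) - 3)
step 3: [beta@0.0] ((9 * 1) - 3)
step 4: [delta@0] (9 - 3)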